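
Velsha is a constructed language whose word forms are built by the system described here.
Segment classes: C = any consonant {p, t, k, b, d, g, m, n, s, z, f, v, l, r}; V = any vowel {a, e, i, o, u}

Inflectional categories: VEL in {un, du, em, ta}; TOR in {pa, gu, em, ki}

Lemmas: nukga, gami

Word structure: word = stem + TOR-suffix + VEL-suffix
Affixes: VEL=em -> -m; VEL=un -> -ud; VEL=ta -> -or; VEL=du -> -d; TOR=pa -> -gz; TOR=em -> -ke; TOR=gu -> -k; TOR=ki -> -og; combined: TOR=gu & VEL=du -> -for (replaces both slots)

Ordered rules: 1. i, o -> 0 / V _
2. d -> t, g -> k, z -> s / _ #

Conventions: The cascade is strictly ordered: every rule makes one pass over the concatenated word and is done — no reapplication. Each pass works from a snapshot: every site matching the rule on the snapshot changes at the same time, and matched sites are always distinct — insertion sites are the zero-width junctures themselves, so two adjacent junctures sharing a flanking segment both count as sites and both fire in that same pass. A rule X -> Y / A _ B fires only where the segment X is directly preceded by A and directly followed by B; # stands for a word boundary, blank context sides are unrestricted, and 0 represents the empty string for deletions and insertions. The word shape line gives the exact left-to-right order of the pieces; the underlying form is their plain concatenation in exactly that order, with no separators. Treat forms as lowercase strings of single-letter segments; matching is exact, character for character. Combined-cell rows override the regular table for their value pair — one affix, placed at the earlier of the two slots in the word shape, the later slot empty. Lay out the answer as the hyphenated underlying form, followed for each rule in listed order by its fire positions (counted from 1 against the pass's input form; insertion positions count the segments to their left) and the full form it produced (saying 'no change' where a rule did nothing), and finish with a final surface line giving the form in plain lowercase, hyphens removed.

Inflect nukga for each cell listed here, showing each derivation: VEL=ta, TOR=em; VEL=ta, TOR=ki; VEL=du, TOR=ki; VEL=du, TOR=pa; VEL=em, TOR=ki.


cell VEL=ta, TOR=em:
underlying: nukga-ke-or
1. i, o -> 0 / V _: fires at position(s) 8: nukgaker
2. d -> t, g -> k, z -> s / _ #: no change
surface: nukgaker

cell VEL=ta, TOR=ki:
underlying: nukga-og-or
1. i, o -> 0 / V _: fires at position(s) 6: nukgagor
2. d -> t, g -> k, z -> s / _ #: no change
surface: nukgagor

cell VEL=du, TOR=ki:
underlying: nukga-og-d
1. i, o -> 0 / V _: fires at position(s) 6: nukgagd
2. d -> t, g -> k, z -> s / _ #: fires at position(s) 7: nukgagt
surface: nukgagt

cell VEL=du, TOR=pa:
underlying: nukga-gz-d
1. i, o -> 0 / V _: no change
2. d -> t, g -> k, z -> s / _ #: fires at position(s) 8: nukgagzt
surface: nukgagzt

cell VEL=em, TOR=ki:
underlying: nukga-og-m
1. i, o -> 0 / V _: fires at position(s) 6: nukgagm
2. d -> t, g -> k, z -> s / _ #: no change
surface: nukgagm


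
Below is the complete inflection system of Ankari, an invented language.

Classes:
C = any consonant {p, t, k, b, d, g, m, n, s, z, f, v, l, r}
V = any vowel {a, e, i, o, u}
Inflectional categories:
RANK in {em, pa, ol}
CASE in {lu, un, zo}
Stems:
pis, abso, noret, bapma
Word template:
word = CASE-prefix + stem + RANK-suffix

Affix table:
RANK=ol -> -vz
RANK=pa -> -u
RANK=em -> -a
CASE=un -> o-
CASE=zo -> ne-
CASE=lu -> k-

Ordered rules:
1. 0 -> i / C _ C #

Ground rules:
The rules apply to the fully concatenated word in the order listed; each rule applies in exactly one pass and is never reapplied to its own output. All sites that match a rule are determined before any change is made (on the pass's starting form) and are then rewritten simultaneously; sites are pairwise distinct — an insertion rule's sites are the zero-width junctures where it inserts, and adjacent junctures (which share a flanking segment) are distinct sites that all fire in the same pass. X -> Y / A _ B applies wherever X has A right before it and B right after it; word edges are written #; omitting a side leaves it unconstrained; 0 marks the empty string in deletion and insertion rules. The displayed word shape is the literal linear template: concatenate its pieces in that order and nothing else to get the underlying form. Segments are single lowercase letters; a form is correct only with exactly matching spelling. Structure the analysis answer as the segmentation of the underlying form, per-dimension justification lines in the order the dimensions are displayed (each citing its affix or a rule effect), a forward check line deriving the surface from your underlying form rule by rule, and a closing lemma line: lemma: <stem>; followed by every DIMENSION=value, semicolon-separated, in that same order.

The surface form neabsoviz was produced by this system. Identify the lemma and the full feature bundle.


underlying: ne-abso-vz
RANK=ol - signalled by the affix -vz
CASE=zo - signalled by the affix ne-
check: neabsovz -> neabsoviz
lemma: abso; RANK=ol; CASE=zo


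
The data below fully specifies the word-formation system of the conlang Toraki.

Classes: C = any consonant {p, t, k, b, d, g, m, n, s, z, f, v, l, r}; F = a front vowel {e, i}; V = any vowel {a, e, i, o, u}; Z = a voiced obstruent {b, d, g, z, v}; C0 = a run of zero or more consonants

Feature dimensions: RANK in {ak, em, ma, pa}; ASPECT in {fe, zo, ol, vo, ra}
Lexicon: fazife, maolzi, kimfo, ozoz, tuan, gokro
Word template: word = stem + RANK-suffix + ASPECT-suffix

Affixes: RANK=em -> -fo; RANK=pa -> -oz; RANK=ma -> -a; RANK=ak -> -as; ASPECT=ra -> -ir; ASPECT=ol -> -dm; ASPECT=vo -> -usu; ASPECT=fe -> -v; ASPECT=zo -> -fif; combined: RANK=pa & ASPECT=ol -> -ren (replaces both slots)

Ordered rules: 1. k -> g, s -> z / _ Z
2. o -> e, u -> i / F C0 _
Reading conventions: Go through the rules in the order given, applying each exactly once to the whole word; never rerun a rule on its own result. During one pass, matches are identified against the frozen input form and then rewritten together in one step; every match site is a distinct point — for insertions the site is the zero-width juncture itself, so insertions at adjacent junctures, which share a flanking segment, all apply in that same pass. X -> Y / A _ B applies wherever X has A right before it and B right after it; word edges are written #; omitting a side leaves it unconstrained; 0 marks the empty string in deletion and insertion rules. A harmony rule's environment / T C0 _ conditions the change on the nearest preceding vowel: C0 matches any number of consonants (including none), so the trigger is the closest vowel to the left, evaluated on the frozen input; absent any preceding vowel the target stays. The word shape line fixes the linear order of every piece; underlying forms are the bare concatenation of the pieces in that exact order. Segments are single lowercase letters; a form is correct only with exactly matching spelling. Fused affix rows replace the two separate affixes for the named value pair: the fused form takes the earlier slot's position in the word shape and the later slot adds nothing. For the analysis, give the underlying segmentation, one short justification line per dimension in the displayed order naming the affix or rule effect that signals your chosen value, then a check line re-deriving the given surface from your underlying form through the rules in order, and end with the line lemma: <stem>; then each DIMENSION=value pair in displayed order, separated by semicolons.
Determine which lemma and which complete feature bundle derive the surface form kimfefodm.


underlying: kimfo-fo-dm
RANK=em - signalled by the affix -fo
ASPECT=ol - signalled by the affix -dm
check: kimfofodm -> kimfofodm -> kimfefodm
lemma: kimfo; RANK=em; ASPECT=ol


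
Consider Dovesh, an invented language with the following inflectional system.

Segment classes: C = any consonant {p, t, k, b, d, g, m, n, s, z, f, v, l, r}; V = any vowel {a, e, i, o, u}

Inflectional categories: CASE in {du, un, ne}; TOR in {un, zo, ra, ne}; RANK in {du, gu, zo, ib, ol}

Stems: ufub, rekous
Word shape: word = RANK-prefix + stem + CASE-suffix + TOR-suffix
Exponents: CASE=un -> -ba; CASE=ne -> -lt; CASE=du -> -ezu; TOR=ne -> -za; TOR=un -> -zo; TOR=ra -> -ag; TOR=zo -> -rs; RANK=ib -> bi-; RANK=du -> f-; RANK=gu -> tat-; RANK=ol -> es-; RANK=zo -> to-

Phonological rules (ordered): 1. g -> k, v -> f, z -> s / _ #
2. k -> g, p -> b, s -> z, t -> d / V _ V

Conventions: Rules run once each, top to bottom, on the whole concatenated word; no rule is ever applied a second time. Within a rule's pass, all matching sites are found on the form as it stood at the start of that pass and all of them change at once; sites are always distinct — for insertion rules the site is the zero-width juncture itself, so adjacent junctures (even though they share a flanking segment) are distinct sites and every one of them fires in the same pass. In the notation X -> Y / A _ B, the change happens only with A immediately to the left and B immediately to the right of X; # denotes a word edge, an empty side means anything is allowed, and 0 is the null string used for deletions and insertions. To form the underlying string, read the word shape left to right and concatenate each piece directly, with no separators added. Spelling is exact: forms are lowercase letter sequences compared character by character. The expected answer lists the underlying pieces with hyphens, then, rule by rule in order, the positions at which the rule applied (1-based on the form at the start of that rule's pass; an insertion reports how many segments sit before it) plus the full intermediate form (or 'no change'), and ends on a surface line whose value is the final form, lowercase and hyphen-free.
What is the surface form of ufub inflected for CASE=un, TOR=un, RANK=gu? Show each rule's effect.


underlying: tat-ufub-ba-zo
1. g -> k, v -> f, z -> s / _ #: no change
2. k -> g, p -> b, s -> z, t -> d / V _ V: fires at position(s) 3: tadufubbazo
surface: tadufubbazo


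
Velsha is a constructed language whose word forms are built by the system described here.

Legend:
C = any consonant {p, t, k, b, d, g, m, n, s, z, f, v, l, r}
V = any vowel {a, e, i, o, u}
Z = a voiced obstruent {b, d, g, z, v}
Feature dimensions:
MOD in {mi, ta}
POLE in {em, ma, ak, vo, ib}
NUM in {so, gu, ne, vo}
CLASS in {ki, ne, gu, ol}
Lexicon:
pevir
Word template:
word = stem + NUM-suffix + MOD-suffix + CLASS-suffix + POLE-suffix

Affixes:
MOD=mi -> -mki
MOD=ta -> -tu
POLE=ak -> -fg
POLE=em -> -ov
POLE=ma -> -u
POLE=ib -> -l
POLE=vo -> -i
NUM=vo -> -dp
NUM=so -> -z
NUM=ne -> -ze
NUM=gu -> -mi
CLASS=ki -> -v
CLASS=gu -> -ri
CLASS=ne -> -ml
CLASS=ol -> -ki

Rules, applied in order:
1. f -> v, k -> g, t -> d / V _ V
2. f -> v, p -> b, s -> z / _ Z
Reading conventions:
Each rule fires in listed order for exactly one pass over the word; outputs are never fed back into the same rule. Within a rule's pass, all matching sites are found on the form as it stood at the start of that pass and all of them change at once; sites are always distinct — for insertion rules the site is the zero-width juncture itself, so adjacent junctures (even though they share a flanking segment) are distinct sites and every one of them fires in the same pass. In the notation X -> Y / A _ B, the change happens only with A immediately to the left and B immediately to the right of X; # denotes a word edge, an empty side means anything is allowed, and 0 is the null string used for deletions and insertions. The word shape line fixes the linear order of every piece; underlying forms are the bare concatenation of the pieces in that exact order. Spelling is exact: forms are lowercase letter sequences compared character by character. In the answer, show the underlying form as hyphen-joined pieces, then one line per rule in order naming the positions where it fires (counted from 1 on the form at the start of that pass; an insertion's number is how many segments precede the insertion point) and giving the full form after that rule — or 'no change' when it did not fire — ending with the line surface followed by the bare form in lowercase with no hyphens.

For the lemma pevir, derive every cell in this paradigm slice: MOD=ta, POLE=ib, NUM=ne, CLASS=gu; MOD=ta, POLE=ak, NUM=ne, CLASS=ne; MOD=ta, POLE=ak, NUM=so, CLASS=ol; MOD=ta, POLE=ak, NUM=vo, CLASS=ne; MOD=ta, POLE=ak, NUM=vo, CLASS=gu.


cell MOD=ta, POLE=ib, NUM=ne, CLASS=gu:
underlying: pevir-ze-tu-ri-l
1. f -> v, k -> g, t -> d / V _ V: fires at position(s) 8: pevirzeduril
2. f -> v, p -> b, s -> z / _ Z: no change
surface: pevirzeduril

cell MOD=ta, POLE=ak, NUM=ne, CLASS=ne:
underlying: pevir-ze-tu-ml-fg
1. f -> v, k -> g, t -> d / V _ V: fires at position(s) 8: pevirzedumlfg
2. f -> v, p -> b, s -> z / _ Z: fires at position(s) 12: pevirzedumlvg
surface: pevirzedumlvg

cell MOD=ta, POLE=ak, NUM=so, CLASS=ol:
underlying: pevir-z-tu-ki-fg
1. f -> v, k -> g, t -> d / V _ V: fires at position(s) 9: pevirztugifg
2. f -> v, p -> b, s -> z / _ Z: fires at position(s) 11: pevirztugivg
surface: pevirztugivg

cell MOD=ta, POLE=ak, NUM=vo, CLASS=ne:
underlying: pevir-dp-tu-ml-fg
1. f -> v, k -> g, t -> d / V _ V: no change
2. f -> v, p -> b, s -> z / _ Z: fires at position(s) 12: pevirdptumlvg
surface: pevirdptumlvg

cell MOD=ta, POLE=ak, NUM=vo, CLASS=gu:
underlying: pevir-dp-tu-ri-fg
1. f -> v, k -> g, t -> d / V _ V: no change
2. f -> v, p -> b, s -> z / _ Z: fires at position(s) 12: pevirdpturivg
surface: pevirdpturivg


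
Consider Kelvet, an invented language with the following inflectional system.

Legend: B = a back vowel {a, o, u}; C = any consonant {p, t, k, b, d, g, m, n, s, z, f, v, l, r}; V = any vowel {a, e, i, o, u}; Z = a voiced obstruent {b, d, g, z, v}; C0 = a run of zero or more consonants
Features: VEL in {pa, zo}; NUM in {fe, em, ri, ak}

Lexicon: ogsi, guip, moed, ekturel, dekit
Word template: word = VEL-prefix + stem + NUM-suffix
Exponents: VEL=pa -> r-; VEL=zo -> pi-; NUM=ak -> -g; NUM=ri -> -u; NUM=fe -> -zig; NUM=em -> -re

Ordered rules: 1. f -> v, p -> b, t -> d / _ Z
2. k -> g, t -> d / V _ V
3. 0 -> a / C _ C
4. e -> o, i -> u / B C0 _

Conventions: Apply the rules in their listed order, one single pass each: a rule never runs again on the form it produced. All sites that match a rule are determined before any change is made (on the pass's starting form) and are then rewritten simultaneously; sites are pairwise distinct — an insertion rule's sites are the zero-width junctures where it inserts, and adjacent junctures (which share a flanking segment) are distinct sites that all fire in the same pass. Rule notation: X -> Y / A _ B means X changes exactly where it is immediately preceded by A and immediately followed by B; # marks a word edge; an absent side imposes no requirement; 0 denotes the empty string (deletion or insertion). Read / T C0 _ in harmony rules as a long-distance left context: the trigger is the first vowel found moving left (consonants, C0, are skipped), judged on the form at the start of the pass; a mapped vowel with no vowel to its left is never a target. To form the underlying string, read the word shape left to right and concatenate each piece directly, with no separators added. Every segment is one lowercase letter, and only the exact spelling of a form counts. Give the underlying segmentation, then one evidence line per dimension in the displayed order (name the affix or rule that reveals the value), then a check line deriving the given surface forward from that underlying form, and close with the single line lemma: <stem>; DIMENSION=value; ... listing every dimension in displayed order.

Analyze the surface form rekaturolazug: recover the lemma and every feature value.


underlying: r-ekturel-zig
VEL=pa - signalled by the affix r-
NUM=fe - signalled by the affix -zig
check: rekturelzig -> rekturelzig -> rekturelzig -> rekaturelazig -> rekaturolazug
lemma: ekturel; VEL=pa; NUM=fe


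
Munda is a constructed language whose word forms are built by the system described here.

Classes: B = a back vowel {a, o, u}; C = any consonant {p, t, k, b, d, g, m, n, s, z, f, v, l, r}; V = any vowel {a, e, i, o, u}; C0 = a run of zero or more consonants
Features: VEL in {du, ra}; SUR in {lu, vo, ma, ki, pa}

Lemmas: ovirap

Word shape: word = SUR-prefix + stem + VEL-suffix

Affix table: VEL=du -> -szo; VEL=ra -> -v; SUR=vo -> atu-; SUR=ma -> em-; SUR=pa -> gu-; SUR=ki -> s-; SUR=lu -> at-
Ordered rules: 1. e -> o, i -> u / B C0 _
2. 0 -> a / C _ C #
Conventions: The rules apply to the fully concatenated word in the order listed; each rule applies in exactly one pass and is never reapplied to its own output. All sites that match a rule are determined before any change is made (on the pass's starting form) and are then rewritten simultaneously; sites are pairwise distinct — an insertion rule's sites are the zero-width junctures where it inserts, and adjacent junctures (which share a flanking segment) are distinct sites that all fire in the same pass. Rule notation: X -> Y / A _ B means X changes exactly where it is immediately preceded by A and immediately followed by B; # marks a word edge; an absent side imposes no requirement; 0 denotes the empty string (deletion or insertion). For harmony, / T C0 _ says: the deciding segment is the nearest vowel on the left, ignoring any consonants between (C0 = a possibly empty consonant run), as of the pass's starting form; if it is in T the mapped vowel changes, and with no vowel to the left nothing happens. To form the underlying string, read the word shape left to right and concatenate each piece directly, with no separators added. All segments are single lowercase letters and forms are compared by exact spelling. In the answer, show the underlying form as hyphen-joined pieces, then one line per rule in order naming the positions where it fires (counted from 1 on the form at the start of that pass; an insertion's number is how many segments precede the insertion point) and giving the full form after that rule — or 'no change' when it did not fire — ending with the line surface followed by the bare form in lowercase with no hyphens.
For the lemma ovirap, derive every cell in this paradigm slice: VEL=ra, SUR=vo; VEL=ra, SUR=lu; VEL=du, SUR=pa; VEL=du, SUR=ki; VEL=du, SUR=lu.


cell VEL=ra, SUR=vo:
underlying: atu-ovirap-v
1. e -> o, i -> u / B C0 _: fires at position(s) 6: atuovurapv
2. 0 -> a / C _ C #: inserts after position(s) 9: atuovurapav
surface: atuovurapav

cell VEL=ra, SUR=lu:
underlying: at-ovirap-v
1. e -> o, i -> u / B C0 _: fires at position(s) 5: atovurapv
2. 0 -> a / C _ C #: inserts after position(s) 8: atovurapav
surface: atovurapav

cell VEL=du, SUR=pa:
underlying: gu-ovirap-szo
1. e -> o, i -> u / B C0 _: fires at position(s) 5: guovurapszo
2. 0 -> a / C _ C #: no change
surface: guovurapszo

cell VEL=du, SUR=ki:
underlying: s-ovirap-szo
1. e -> o, i -> u / B C0 _: fires at position(s) 4: sovurapszo
2. 0 -> a / C _ C #: no change
surface: sovurapszo

cell VEL=du, SUR=lu:
underlying: at-ovirap-szo
1. e -> o, i -> u / B C0 _: fires at position(s) 5: atovurapszo
2. 0 -> a / C _ C #: no change
surface: atovurapszo


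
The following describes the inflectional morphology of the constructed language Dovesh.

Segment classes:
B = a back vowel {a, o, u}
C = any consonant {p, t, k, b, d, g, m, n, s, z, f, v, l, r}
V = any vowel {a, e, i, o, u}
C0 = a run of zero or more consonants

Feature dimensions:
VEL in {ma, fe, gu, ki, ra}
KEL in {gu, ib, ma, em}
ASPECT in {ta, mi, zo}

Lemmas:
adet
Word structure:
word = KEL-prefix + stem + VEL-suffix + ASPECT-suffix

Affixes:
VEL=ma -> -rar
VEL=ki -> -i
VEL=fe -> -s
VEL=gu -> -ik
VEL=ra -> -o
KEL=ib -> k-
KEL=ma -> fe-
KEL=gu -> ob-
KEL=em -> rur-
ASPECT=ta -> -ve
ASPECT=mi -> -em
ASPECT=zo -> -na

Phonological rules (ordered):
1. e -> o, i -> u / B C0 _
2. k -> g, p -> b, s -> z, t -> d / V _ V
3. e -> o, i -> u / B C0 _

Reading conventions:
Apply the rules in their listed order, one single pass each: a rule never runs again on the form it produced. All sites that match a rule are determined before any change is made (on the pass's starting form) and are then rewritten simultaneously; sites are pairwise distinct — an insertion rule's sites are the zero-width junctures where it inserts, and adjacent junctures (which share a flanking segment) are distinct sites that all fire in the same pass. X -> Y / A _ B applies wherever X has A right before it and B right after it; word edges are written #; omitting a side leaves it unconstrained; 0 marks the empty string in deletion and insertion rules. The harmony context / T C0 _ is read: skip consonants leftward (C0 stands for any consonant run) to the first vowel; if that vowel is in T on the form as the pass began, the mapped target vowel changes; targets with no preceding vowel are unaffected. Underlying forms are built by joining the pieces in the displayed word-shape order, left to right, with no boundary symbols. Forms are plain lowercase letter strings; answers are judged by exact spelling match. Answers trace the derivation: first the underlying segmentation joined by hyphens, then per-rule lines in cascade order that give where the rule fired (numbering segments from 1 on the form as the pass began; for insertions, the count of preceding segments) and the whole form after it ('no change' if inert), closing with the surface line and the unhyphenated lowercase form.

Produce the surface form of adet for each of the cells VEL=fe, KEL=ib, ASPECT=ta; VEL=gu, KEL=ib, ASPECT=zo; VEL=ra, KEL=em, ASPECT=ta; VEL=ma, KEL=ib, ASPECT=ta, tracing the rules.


cell VEL=fe, KEL=ib, ASPECT=ta:
underlying: k-adet-s-ve
1. e -> o, i -> u / B C0 _: fires at position(s) 4: kadotsve
2. k -> g, p -> b, s -> z, t -> d / V _ V: no change
3. e -> o, i -> u / B C0 _: fires at position(s) 8: kadotsvo
surface: kadotsvo

cell VEL=gu, KEL=ib, ASPECT=zo:
underlying: k-adet-ik-na
1. e -> o, i -> u / B C0 _: fires at position(s) 4: kadotikna
2. k -> g, p -> b, s -> z, t -> d / V _ V: fires at position(s) 5: kadodikna
3. e -> o, i -> u / B C0 _: fires at position(s) 6: kadodukna
surface: kadodukna

cell VEL=ra, KEL=em, ASPECT=ta:
underlying: rur-adet-o-ve
1. e -> o, i -> u / B C0 _: fires at position(s) 6, 10: ruradotovo
2. k -> g, p -> b, s -> z, t -> d / V _ V: fires at position(s) 7: ruradodovo
3. e -> o, i -> u / B C0 _: no change
surface: ruradodovo

cell VEL=ma, KEL=ib, ASPECT=ta:
underlying: k-adet-rar-ve
1. e -> o, i -> u / B C0 _: fires at position(s) 4, 10: kadotrarvo
2. k -> g, p -> b, s -> z, t -> d / V _ V: no change
3. e -> o, i -> u / B C0 _: no change
surface: kadotrarvo


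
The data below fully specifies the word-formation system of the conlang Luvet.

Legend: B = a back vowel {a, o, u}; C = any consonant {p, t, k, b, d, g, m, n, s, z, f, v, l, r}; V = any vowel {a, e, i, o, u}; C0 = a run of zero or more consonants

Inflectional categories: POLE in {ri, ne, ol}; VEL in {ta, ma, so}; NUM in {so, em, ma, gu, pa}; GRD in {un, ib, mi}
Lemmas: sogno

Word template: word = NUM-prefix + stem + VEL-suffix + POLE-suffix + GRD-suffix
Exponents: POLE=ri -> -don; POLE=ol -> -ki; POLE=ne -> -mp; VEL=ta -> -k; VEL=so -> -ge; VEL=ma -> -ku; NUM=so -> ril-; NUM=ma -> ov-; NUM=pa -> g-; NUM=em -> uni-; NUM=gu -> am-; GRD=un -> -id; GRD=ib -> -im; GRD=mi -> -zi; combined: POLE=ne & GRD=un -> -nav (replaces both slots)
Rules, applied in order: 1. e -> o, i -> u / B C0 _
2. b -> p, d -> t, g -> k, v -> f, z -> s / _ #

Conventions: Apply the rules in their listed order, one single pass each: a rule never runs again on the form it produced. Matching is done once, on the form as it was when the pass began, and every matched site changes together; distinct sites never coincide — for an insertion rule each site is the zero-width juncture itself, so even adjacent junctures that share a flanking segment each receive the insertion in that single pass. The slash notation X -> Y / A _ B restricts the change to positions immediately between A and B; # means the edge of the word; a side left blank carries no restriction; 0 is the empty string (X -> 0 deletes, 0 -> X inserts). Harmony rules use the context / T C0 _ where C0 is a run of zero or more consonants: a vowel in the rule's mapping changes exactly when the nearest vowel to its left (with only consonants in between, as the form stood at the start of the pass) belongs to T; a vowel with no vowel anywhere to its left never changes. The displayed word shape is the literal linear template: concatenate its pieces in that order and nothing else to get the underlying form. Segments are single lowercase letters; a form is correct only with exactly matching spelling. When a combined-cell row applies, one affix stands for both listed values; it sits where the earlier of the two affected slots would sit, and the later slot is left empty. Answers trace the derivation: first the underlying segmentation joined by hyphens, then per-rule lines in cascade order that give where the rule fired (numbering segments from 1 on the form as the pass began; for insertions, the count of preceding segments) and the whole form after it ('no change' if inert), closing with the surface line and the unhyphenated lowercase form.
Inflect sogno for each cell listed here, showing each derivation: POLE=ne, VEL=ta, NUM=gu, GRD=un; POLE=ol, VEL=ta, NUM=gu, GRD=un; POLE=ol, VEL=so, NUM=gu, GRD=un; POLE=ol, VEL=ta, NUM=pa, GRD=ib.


cell POLE=ne, VEL=ta, NUM=gu, GRD=un:
underlying: am-sogno-k-nav
1. e -> o, i -> u / B C0 _: no change
2. b -> p, d -> t, g -> k, v -> f, z -> s / _ #: fires at position(s) 11: amsognoknaf
surface: amsognoknaf

cell POLE=ol, VEL=ta, NUM=gu, GRD=un:
underlying: am-sogno-k-ki-id
1. e -> o, i -> u / B C0 _: fires at position(s) 10: amsognokkuid
2. b -> p, d -> t, g -> k, v -> f, z -> s / _ #: fires at position(s) 12: amsognokkuit
surface: amsognokkuit

cell POLE=ol, VEL=so, NUM=gu, GRD=un:
underlying: am-sogno-ge-ki-id
1. e -> o, i -> u / B C0 _: fires at position(s) 9: amsognogokiid
2. b -> p, d -> t, g -> k, v -> f, z -> s / _ #: fires at position(s) 13: amsognogokiit
surface: amsognogokiit

cell POLE=ol, VEL=ta, NUM=pa, GRD=ib:
underlying: g-sogno-k-ki-im
1. e -> o, i -> u / B C0 _: fires at position(s) 9: gsognokkuim
2. b -> p, d -> t, g -> k, v -> f, z -> s / _ #: no change
surface: gsognokkuim


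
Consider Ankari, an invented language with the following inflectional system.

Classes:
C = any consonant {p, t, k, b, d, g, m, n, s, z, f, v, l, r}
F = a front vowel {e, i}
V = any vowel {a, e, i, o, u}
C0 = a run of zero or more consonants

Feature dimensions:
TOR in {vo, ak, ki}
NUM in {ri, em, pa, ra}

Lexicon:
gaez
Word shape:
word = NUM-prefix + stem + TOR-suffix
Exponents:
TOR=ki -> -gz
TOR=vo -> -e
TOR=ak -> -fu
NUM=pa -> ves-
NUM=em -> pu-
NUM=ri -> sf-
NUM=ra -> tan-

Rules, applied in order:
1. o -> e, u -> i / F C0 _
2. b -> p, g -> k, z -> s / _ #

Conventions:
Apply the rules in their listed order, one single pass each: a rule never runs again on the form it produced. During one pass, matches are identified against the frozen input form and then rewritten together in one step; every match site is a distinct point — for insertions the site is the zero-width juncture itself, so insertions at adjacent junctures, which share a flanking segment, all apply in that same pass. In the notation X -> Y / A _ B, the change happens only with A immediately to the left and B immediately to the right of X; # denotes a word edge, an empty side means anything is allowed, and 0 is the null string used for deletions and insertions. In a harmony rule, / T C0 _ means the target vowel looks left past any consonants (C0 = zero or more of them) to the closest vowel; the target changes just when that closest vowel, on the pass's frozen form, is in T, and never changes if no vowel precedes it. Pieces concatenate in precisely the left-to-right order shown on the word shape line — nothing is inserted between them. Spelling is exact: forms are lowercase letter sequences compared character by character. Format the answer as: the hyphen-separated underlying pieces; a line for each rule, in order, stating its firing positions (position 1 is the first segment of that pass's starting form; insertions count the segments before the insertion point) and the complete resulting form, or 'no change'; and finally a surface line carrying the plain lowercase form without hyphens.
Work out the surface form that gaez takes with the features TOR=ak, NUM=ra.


underlying: tan-gaez-fu
1. o -> e, u -> i / F C0 _: fires at position(s) 9: tangaezfi
2. b -> p, g -> k, z -> s / _ #: no change
surface: tangaezfi


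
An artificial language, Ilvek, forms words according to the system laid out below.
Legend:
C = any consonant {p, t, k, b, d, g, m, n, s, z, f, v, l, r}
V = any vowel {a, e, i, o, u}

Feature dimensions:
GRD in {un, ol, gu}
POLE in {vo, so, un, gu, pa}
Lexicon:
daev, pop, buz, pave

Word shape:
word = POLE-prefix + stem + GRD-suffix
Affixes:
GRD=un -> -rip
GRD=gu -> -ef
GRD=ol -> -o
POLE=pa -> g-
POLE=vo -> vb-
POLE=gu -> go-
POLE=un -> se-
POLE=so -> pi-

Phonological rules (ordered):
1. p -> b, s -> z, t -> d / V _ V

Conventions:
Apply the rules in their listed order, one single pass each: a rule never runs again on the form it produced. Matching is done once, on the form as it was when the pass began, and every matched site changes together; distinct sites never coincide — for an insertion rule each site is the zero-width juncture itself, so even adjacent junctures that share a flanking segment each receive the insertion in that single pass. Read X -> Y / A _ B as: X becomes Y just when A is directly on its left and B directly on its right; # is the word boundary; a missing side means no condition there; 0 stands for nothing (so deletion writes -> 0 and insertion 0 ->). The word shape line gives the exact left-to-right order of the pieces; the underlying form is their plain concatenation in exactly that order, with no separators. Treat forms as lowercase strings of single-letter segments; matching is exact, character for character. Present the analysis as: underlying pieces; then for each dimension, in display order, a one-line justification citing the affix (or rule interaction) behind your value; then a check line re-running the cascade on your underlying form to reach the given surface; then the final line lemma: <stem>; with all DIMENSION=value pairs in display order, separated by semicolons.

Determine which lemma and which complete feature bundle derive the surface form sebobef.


underlying: se-pop-ef
GRD=gu - signalled by the affix -ef
POLE=un - signalled by the affix se-
check: sepopef -> sebobef
lemma: pop; GRD=gu; POLE=un


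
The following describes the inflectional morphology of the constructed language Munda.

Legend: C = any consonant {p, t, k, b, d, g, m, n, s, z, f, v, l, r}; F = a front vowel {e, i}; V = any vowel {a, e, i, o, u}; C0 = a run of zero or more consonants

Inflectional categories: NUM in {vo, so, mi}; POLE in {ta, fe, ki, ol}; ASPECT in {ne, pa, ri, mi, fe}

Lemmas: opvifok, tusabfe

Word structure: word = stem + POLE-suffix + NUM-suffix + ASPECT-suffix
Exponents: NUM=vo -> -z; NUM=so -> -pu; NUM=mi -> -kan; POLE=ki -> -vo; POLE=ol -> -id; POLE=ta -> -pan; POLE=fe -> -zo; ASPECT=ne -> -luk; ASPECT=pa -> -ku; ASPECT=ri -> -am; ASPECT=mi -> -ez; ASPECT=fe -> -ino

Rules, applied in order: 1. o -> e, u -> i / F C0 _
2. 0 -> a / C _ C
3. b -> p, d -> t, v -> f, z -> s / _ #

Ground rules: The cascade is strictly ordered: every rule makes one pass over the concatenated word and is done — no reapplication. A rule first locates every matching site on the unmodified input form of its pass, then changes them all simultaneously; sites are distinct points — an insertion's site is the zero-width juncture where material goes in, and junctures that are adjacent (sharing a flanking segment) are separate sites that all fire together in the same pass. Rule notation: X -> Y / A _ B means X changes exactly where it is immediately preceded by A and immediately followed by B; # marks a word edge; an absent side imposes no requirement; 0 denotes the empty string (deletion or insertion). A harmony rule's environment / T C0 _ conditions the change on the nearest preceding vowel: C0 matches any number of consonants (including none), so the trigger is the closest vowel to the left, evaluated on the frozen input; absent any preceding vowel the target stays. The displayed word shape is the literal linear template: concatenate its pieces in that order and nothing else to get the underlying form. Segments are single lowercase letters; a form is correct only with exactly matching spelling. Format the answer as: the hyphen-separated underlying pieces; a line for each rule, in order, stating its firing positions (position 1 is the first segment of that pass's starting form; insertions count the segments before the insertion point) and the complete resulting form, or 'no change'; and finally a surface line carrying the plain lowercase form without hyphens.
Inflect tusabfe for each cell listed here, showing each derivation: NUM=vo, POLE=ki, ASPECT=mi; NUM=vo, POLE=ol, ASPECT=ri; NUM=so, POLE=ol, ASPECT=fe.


cell NUM=vo, POLE=ki, ASPECT=mi:
underlying: tusabfe-vo-z-ez
1. o -> e, u -> i / F C0 _: fires at position(s) 9: tusabfevezez
2. 0 -> a / C _ C: inserts after position(s) 5: tusabafevezez
3. b -> p, d -> t, v -> f, z -> s / _ #: fires at position(s) 13: tusabafevezes
surface: tusabafevezes

cell NUM=vo, POLE=ol, ASPECT=ri:
underlying: tusabfe-id-z-am
1. o -> e, u -> i / F C0 _: no change
2. 0 -> a / C _ C: inserts after position(s) 5, 9: tusabafeidazam
3. b -> p, d -> t, v -> f, z -> s / _ #: no change
surface: tusabafeidazam

cell NUM=so, POLE=ol, ASPECT=fe:
underlying: tusabfe-id-pu-ino
1. o -> e, u -> i / F C0 _: fires at position(s) 11, 14: tusabfeidpiine
2. 0 -> a / C _ C: inserts after position(s) 5, 9: tusabafeidapiine
3. b -> p, d -> t, v -> f, z -> s / _ #: no change
surface: tusabafeidapiine


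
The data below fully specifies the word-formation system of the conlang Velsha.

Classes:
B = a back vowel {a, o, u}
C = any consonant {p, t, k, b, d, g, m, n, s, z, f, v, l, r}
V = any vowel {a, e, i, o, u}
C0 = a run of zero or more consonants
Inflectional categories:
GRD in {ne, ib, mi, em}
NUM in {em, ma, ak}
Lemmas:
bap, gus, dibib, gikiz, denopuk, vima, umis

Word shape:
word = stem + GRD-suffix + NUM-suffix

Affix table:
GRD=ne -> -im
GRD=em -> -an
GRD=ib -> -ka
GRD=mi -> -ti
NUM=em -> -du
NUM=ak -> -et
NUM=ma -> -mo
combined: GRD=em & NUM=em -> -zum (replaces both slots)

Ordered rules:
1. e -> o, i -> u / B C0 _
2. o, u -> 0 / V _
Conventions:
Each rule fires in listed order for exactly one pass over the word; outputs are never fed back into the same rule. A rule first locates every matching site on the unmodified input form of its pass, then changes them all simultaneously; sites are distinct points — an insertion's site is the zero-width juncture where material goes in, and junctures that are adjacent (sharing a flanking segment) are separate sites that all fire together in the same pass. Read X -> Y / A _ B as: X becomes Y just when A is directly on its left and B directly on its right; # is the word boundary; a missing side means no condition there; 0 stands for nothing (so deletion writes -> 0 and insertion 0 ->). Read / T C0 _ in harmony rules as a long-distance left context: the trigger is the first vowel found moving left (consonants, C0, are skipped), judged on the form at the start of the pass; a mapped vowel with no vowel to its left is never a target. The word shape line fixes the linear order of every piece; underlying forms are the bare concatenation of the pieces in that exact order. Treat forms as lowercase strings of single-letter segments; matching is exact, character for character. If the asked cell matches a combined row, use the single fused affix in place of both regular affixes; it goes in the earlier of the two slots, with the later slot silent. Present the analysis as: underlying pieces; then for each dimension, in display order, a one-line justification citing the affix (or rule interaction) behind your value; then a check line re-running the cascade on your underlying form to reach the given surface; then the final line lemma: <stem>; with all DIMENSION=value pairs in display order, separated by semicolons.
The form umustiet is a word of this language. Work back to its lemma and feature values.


underlying: umis-ti-et
GRD=mi - signalled by the affix -ti
NUM=ak - signalled by the affix -et
check: umistiet -> umustiet -> umustiet
lemma: umis; GRD=mi; NUM=ak


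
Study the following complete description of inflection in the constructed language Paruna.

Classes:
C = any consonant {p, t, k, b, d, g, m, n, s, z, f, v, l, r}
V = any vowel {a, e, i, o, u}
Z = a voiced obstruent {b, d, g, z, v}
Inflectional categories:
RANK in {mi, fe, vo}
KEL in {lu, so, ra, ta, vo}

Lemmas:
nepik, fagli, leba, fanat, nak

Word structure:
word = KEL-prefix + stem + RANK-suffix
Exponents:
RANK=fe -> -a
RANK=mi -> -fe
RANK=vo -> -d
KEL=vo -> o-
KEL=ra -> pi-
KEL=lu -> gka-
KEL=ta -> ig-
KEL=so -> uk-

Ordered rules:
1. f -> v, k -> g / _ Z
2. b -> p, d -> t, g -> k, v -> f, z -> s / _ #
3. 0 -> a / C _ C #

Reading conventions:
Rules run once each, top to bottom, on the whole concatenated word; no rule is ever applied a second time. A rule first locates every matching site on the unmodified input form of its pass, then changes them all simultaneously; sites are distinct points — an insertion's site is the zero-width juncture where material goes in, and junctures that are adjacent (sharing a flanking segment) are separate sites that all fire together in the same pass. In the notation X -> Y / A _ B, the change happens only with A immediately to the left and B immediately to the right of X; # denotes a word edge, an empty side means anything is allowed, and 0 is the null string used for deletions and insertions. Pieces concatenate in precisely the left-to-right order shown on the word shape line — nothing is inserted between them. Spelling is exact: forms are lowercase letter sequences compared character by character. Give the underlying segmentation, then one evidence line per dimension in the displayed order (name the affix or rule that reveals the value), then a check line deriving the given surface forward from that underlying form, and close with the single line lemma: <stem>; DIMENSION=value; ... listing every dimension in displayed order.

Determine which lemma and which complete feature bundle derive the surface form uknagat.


underlying: uk-nak-d
RANK=vo - signalled by the affix -d
KEL=so - signalled by the affix uk-
check: uknakd -> uknagd -> uknagt -> uknagat
lemma: nak; RANK=vo; KEL=so


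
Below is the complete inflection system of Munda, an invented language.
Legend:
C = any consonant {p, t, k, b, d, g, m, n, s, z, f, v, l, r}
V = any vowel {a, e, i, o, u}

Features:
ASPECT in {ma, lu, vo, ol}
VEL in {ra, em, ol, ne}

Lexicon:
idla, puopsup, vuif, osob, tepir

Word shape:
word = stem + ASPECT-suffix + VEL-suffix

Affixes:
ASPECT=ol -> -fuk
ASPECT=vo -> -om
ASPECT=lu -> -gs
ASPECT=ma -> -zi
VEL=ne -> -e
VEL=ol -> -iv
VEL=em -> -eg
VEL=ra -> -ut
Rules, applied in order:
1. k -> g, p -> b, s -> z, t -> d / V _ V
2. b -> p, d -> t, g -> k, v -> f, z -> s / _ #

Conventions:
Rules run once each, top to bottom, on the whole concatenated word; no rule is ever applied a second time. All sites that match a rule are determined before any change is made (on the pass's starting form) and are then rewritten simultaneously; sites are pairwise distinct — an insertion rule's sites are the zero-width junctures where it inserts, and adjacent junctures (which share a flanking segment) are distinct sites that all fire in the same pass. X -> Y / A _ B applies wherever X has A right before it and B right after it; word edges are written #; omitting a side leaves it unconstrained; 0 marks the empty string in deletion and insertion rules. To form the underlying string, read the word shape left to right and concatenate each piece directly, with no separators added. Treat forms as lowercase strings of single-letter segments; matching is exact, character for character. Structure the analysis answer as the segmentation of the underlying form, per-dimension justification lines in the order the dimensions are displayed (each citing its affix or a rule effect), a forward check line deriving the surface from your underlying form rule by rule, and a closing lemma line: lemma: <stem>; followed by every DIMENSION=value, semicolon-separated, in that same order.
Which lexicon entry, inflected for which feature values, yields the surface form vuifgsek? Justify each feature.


underlying: vuif-gs-eg
ASPECT=lu - signalled by the affix -gs
VEL=em - signalled by the affix -eg
check: vuifgseg -> vuifgseg -> vuifgsek
lemma: vuif; ASPECT=lu; VEL=em
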